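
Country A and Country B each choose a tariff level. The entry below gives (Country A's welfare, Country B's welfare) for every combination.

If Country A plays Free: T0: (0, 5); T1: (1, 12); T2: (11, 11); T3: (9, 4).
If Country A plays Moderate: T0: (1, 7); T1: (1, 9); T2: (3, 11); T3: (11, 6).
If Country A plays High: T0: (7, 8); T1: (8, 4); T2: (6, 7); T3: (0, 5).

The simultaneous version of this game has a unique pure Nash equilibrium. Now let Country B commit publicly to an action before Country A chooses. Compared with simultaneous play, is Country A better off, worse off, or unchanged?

better off

Solve by backward induction (Country B leads).
- T0 → Country A plays High (best of 0, 1, 7); Country B gets 8.
- T1 → Country A plays High (best of 1, 1, 8); Country B gets 4.
- T2 → Country A plays Free (best of 11, 3, 6); Country B gets 11.
- T3 → Country A plays Moderate (best of 9, 11, 0); Country B gets 6.
Among 8, 4, 11, 6, the best is 11 at T2. Subgame-perfect outcome: (Free, T2) with payoffs (11, 11).
For the simultaneous game, intersect best replies.
Country A's best replies: T0→High; T1→High; T2→Free; T3→Moderate.
Country B's best replies: Free→T1; Moderate→T2; High→T0.
Only (High, T0) has each player best-responding; Nash payoffs (7, 8).
Country A earns 11 sequentially versus 7 at the Nash outcome: better off.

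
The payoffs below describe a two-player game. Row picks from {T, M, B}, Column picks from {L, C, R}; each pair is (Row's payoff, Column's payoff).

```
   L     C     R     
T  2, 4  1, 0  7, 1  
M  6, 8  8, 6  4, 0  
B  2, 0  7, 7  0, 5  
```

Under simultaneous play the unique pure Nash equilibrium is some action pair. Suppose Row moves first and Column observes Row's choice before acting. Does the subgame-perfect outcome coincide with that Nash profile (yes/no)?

no

Work backward from Column's decision.
- T: BR = L, leader payoff 2.
- M: BR = L, leader payoff 6.
- B: BR = C, leader payoff 7.
Row's induced payoffs are 2, 6, 7, so Row commits to B. Subgame-perfect outcome: (B, C) with payoffs (7, 7).
For the simultaneous game, intersect best replies.
Row's best replies: L→M; C→M; R→T.
Column's best replies: T→L; M→L; B→C.
Only (M, L) has each player best-responding; Nash payoffs (6, 8).
Sequential outcome (B, C) differs from the Nash profile (M, L).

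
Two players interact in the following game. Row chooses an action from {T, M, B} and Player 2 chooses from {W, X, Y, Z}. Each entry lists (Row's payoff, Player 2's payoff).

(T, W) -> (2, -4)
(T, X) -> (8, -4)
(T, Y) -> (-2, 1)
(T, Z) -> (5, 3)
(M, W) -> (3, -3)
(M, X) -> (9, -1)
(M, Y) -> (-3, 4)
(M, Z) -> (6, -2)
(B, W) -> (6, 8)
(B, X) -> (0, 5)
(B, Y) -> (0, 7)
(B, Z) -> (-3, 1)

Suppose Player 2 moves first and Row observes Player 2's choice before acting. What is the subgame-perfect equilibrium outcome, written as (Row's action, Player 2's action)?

(B, W)

Work backward from Row's decision.
- W → Row plays B (best of 2, 3, 6); Player 2 gets 8.
- X → Row plays M (best of 8, 9, 0); Player 2 gets -1.
- Y → Row plays B (best of -2, -3, 0); Player 2 gets 7.
- Z → Row plays M (best of 5, 6, -3); Player 2 gets -2.
Maximizing over 8, -1, 7, -2, Player 2 chooses W. Subgame-perfect outcome: (B, W) with payoffs (6, 8).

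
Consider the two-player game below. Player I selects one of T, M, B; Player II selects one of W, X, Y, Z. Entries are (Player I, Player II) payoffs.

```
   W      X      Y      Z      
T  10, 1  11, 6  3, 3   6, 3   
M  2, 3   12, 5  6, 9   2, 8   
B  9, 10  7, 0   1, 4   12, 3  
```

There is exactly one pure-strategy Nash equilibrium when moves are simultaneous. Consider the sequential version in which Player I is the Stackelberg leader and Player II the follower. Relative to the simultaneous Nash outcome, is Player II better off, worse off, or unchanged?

worse off

Solve by backward induction (Player I leads).
- T: Player II compares 1, 6, 3, 3 and picks X; Player I would get 11.
- M: Player II compares 3, 5, 9, 8 and picks Y; Player I would get 6.
- B: Player II compares 10, 0, 4, 3 and picks W; Player I would get 9.
Maximizing over 11, 6, 9, Player I chooses T. Subgame-perfect outcome: (T, X) with payoffs (11, 6).
Now find the simultaneous Nash equilibrium.
Player I's best replies: W→T; X→M; Y→M; Z→B.
Player II's best replies: T→X; M→Y; B→W.
The unique mutual best reply is (M, Y), giving (6, 9).
Player II earns 6 sequentially versus 9 at the Nash outcome: worse off.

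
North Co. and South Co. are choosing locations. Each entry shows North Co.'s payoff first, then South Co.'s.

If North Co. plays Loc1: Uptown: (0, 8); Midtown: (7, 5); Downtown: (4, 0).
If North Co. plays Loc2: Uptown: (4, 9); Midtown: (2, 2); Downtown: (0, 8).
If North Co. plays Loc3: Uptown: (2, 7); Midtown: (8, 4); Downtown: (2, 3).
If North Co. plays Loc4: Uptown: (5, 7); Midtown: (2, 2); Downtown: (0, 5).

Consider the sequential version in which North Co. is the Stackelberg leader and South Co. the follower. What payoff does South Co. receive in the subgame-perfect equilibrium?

Backward induction with North Co. moving first.
- Loc1 → South Co. plays Uptown (best of 8, 5, 0); North Co. gets 0.
- Loc2 → South Co. plays Uptown (best of 9, 2, 8); North Co. gets 4.
- Loc3 → South Co. plays Uptown (best of 7, 4, 3); North Co. gets 2.
- Loc4 → South Co. plays Uptown (best of 7, 2, 5); North Co. gets 5.
North Co.'s induced payoffs are 0, 4, 2, 5, so North Co. commits to Loc4. Subgame-perfect outcome: (Loc4, Uptown) with payoffs (5, 7).

7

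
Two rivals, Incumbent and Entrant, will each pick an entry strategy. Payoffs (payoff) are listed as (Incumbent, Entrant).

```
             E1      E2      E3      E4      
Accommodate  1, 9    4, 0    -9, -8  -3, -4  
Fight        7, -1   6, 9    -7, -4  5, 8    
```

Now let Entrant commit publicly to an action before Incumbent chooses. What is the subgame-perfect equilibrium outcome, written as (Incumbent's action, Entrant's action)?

(Fight, E2)

Solve by backward induction (Entrant leads).
- E1: Incumbent compares 1, 7 and picks Fight; Entrant would get -1.
- E2: Incumbent compares 4, 6 and picks Fight; Entrant would get 9.
- E3: Incumbent compares -9, -7 and picks Fight; Entrant would get -4.
- E4: Incumbent compares -3, 5 and picks Fight; Entrant would get 8.
Entrant's induced payoffs are -1, 9, -4, 8, so Entrant commits to E2. Subgame-perfect outcome: (Fight, E2) with payoffs (6, 9).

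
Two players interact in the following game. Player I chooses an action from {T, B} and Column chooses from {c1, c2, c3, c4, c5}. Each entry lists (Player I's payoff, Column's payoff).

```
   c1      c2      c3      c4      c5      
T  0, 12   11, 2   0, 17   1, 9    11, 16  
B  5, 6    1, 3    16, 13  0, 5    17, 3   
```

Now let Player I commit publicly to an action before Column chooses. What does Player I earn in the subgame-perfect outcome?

Column best-responds to each possible Player I move:
- T: Column compares 12, 2, 17, 9, 16 and picks c3; Player I would get 0.
- B: Column compares 6, 3, 13, 5, 3 and picks c3; Player I would get 16.
Maximizing over 0, 16, Player I chooses B. Subgame-perfect outcome: (B, c3) with payoffs (16, 13).

16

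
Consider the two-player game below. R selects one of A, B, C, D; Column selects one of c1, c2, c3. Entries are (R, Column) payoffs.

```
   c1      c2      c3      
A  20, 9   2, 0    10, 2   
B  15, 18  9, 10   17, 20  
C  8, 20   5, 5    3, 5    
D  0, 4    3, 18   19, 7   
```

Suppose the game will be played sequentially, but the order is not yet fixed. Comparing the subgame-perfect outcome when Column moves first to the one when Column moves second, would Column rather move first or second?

If R leads: Column's best replies are A→c1, B→c3, C→c1, D→c2; R's induced payoffs 20, 17, 8, 3; outcome (A, c1), payoffs (20, 9).
If Column leads: R's best replies are c1→A, c2→B, c3→D; Column's induced payoffs 9, 10, 7; outcome (B, c2), payoffs (9, 10).
Column gets 10 moving first and 9 moving second, so Column prefers to move first.

first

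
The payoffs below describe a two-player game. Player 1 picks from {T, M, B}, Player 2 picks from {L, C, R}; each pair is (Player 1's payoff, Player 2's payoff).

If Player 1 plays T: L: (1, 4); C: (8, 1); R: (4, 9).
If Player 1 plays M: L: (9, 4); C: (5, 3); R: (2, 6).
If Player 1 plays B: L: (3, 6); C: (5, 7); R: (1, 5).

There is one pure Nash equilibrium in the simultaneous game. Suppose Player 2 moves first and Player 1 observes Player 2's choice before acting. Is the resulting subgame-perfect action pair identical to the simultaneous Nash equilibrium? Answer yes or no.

yes

Work backward from Player 1's decision.
- L → Player 1 plays M (best of 1, 9, 3); Player 2 gets 4.
- C → Player 1 plays T (best of 8, 5, 5); Player 2 gets 1.
- R → Player 1 plays T (best of 4, 2, 1); Player 2 gets 9.
Player 2's induced payoffs are 4, 1, 9, so Player 2 commits to R. Subgame-perfect outcome: (T, R) with payoffs (4, 9).
For the simultaneous game, intersect best replies.
Player 1's best replies: L→M; C→T; R→T.
Player 2's best replies: T→R; M→R; B→C.
Only (T, R) has each player best-responding; Nash payoffs (4, 9).
Sequential outcome (T, R) coincides with the Nash profile (T, R).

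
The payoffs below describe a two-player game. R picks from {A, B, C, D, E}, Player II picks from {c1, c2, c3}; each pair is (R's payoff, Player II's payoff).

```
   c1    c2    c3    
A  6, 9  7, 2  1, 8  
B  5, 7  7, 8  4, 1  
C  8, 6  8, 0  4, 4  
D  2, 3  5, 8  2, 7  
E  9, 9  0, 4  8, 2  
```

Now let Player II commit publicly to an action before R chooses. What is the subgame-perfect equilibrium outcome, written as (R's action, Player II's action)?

(E, c1)

Solve by backward induction (Player II leads).
- c1: BR = E, leader payoff 9.
- c2: BR = C, leader payoff 0.
- c3: BR = E, leader payoff 2.
Maximizing over 9, 0, 2, Player II chooses c1. Subgame-perfect outcome: (E, c1) with payoffs (9, 9).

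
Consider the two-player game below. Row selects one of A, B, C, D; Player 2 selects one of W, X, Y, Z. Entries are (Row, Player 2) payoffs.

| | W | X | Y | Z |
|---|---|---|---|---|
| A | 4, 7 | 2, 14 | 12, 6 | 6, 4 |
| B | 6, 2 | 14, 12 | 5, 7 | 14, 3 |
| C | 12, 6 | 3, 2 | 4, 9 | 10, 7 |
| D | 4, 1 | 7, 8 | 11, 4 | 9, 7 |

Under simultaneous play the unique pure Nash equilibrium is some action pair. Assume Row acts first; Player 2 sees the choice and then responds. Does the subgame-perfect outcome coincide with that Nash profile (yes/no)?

Backward induction with Row moving first.
- A → Player 2 plays X (best of 7, 14, 6, 4); Row gets 2.
- B → Player 2 plays X (best of 2, 12, 7, 3); Row gets 14.
- C → Player 2 plays Y (best of 6, 2, 9, 7); Row gets 4.
- D → Player 2 plays X (best of 1, 8, 4, 7); Row gets 7.
Row's induced payoffs are 2, 14, 4, 7, so Row commits to B. Subgame-perfect outcome: (B, X) with payoffs (14, 12).
Under simultaneous play:
Row's best replies: W→C; X→B; Y→A; Z→B.
Player 2's best replies: A→X; B→X; C→Y; D→X.
Only (B, X) has each player best-responding; Nash payoffs (14, 12).
Sequential outcome (B, X) coincides with the Nash profile (B, X).

yes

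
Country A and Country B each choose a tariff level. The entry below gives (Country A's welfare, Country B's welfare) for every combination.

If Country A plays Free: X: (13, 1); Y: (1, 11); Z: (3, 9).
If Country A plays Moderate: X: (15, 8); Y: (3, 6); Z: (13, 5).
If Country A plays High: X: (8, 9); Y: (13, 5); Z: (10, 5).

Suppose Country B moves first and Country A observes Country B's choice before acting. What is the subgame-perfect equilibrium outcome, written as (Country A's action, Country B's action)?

(Moderate, X)

Work backward from Country A's decision.
- X → Country A plays Moderate (best of 13, 15, 8); Country B gets 8.
- Y → Country A plays High (best of 1, 3, 13); Country B gets 5.
- Z → Country A plays Moderate (best of 3, 13, 10); Country B gets 5.
Maximizing over 8, 5, 5, Country B chooses X. Subgame-perfect outcome: (Moderate, X) with payoffs (15, 8).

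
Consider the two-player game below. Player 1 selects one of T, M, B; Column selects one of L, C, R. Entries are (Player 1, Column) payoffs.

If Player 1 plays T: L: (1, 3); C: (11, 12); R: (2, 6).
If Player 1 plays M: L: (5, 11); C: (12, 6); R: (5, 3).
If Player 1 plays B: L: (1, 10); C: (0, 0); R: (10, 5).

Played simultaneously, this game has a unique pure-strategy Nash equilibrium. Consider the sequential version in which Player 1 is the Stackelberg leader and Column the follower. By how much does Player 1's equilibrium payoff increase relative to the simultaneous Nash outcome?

Backward induction with Player 1 moving first.
- T: BR = C, leader payoff 11.
- M: BR = L, leader payoff 5.
- B: BR = L, leader payoff 1.
Player 1's induced payoffs are 11, 5, 1, so Player 1 commits to T. Subgame-perfect outcome: (T, C) with payoffs (11, 12).
Now find the simultaneous Nash equilibrium.
Player 1's best replies: L→M; C→M; R→B.
Column's best replies: T→C; M→L; B→L.
The unique mutual best reply is (M, L), giving (5, 11).
Player 1's commitment gain: 11 − 5 = 6.

6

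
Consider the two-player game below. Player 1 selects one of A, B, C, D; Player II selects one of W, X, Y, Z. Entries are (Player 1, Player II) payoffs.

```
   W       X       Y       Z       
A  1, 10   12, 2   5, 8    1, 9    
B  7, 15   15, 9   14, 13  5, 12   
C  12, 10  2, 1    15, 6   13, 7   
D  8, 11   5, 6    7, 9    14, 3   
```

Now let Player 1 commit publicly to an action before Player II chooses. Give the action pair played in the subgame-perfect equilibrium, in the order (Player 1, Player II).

(C, W)

Backward induction with Player 1 moving first.
- A: BR = W, leader payoff 1.
- B: BR = W, leader payoff 7.
- C: BR = W, leader payoff 12.
- D: BR = W, leader payoff 8.
Player 1's induced payoffs are 1, 7, 12, 8, so Player 1 commits to C. Subgame-perfect outcome: (C, W) with payoffs (12, 10).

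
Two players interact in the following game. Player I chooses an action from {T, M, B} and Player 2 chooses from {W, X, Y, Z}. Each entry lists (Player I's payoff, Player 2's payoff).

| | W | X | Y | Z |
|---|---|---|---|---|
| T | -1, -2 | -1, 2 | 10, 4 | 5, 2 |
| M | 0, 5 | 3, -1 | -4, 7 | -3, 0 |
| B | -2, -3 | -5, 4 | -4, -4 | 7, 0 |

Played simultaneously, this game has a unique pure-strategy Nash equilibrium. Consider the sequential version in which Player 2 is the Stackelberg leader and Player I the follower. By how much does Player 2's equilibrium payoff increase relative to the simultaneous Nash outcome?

Player I best-responds to each possible Player 2 move:
- W: Player I compares -1, 0, -2 and picks M; Player 2 would get 5.
- X: Player I compares -1, 3, -5 and picks M; Player 2 would get -1.
- Y: Player I compares 10, -4, -4 and picks T; Player 2 would get 4.
- Z: Player I compares 5, -3, 7 and picks B; Player 2 would get 0.
Among 5, -1, 4, 0, the best is 5 at W. Subgame-perfect outcome: (M, W) with payoffs (0, 5).
Now find the simultaneous Nash equilibrium.
Player I's best replies: W→M; X→M; Y→T; Z→B.
Player 2's best replies: T→Y; M→Y; B→X.
Only (T, Y) has each player best-responding; Nash payoffs (10, 4).
Player 2's commitment gain: 5 − 4 = 1.

1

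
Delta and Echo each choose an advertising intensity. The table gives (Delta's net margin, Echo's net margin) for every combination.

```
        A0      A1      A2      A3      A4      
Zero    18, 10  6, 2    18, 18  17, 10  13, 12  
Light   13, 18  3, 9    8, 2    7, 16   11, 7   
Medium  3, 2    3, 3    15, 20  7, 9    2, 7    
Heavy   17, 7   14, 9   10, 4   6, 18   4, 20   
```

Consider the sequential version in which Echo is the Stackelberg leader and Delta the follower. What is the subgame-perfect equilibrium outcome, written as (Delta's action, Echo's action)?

Backward induction with Echo moving first.
- A0: Delta compares 18, 13, 3, 17 and picks Zero; Echo would get 10.
- A1: Delta compares 6, 3, 3, 14 and picks Heavy; Echo would get 9.
- A2: Delta compares 18, 8, 15, 10 and picks Zero; Echo would get 18.
- A3: Delta compares 17, 7, 7, 6 and picks Zero; Echo would get 10.
- A4: Delta compares 13, 11, 2, 4 and picks Zero; Echo would get 12.
Maximizing over 10, 9, 18, 10, 12, Echo chooses A2. Subgame-perfect outcome: (Zero, A2) with payoffs (18, 18).

(Zero, A2)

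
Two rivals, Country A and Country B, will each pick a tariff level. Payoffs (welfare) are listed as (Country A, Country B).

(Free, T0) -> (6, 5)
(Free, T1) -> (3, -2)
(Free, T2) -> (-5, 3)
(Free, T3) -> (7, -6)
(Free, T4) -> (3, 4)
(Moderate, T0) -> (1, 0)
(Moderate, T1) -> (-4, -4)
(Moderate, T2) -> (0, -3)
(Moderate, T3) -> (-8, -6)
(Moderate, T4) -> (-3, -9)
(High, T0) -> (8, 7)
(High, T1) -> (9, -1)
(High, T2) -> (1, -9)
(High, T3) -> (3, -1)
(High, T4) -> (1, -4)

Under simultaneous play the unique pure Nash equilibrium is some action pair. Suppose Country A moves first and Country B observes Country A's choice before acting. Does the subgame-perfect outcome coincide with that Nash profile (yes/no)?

Backward induction with Country A moving first.
- Free: BR = T0, leader payoff 6.
- Moderate: BR = T0, leader payoff 1.
- High: BR = T0, leader payoff 8.
Among 6, 1, 8, the best is 8 at High. Subgame-perfect outcome: (High, T0) with payoffs (8, 7).
Now find the simultaneous Nash equilibrium.
Country A's best replies: T0→High; T1→High; T2→High; T3→Free; T4→Free.
Country B's best replies: Free→T0; Moderate→T0; High→T0.
Only (High, T0) has each player best-responding; Nash payoffs (8, 7).
Sequential outcome (High, T0) coincides with the Nash profile (High, T0).

yes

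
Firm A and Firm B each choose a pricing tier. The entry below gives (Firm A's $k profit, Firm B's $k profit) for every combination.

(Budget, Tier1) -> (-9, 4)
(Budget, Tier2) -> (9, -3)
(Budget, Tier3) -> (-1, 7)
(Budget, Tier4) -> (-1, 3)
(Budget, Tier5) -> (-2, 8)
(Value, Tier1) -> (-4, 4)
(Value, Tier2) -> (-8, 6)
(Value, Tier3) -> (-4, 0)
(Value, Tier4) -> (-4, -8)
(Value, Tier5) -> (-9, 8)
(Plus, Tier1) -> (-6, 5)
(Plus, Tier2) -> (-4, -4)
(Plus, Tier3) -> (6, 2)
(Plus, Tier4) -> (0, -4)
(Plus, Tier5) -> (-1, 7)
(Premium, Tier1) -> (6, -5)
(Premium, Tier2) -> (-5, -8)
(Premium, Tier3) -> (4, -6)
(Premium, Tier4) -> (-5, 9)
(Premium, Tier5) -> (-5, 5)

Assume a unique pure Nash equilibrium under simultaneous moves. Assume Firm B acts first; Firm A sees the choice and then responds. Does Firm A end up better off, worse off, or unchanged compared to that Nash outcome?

unchanged

Solve by backward induction (Firm B leads).
- Tier1 → Firm A plays Premium (best of -9, -4, -6, 6); Firm B gets -5.
- Tier2 → Firm A plays Budget (best of 9, -8, -4, -5); Firm B gets -3.
- Tier3 → Firm A plays Plus (best of -1, -4, 6, 4); Firm B gets 2.
- Tier4 → Firm A plays Plus (best of -1, -4, 0, -5); Firm B gets -4.
- Tier5 → Firm A plays Plus (best of -2, -9, -1, -5); Firm B gets 7.
Firm B's induced payoffs are -5, -3, 2, -4, 7, so Firm B commits to Tier5. Subgame-perfect outcome: (Plus, Tier5) with payoffs (-1, 7).
Under simultaneous play:
Firm A's best replies: Tier1→Premium; Tier2→Budget; Tier3→Plus; Tier4→Plus; Tier5→Plus.
Firm B's best replies: Budget→Tier5; Value→Tier5; Plus→Tier5; Premium→Tier4.
Only (Plus, Tier5) has each player best-responding; Nash payoffs (-1, 7).
Firm A earns -1 sequentially versus -1 at the Nash outcome: unchanged.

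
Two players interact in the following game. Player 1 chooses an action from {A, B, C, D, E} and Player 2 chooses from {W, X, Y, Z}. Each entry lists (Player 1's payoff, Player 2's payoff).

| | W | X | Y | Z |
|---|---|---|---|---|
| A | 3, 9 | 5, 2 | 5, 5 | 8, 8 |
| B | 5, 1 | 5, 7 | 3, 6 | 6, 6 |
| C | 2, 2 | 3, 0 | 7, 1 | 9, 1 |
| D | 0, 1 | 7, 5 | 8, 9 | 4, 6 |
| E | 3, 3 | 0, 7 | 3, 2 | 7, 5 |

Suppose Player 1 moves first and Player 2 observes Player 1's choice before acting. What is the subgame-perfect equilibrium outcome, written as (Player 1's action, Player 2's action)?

(D, Y)

Work backward from Player 2's decision.
- A → Player 2 plays W (best of 9, 2, 5, 8); Player 1 gets 3.
- B → Player 2 plays X (best of 1, 7, 6, 6); Player 1 gets 5.
- C → Player 2 plays W (best of 2, 0, 1, 1); Player 1 gets 2.
- D → Player 2 plays Y (best of 1, 5, 9, 6); Player 1 gets 8.
- E → Player 2 plays X (best of 3, 7, 2, 5); Player 1 gets 0.
Maximizing over 3, 5, 2, 8, 0, Player 1 chooses D. Subgame-perfect outcome: (D, Y) with payoffs (8, 9).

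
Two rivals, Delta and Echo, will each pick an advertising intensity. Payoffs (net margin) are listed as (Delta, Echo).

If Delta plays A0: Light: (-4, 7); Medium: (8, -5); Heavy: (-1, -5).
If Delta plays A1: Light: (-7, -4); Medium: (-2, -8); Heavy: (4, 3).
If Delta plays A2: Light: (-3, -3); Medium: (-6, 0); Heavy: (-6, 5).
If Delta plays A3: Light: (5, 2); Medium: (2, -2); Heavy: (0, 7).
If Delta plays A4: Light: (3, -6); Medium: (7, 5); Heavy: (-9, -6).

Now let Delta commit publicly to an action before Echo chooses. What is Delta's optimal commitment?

A4

Echo best-responds to each possible Delta move:
- A0: BR = Light, leader payoff -4.
- A1: BR = Heavy, leader payoff 4.
- A2: BR = Heavy, leader payoff -6.
- A3: BR = Heavy, leader payoff 0.
- A4: BR = Medium, leader payoff 7.
Maximizing over -4, 4, -6, 0, 7, Delta chooses A4. Subgame-perfect outcome: (A4, Medium) with payoffs (7, 5).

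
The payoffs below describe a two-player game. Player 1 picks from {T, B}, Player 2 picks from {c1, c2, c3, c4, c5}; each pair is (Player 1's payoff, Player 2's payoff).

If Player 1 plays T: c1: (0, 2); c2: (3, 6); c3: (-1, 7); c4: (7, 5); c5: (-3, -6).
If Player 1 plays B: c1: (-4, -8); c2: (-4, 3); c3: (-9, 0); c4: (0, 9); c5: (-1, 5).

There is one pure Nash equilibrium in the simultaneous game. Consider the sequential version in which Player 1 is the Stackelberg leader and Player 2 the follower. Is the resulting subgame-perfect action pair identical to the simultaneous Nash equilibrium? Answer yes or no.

no

Solve by backward induction (Player 1 leads).
- T: BR = c3, leader payoff -1.
- B: BR = c4, leader payoff 0.
Maximizing over -1, 0, Player 1 chooses B. Subgame-perfect outcome: (B, c4) with payoffs (0, 9).
Under simultaneous play:
Player 1's best replies: c1→T; c2→T; c3→T; c4→T; c5→B.
Player 2's best replies: T→c3; B→c4.
Only (T, c3) has each player best-responding; Nash payoffs (-1, 7).
Sequential outcome (B, c4) differs from the Nash profile (T, c3).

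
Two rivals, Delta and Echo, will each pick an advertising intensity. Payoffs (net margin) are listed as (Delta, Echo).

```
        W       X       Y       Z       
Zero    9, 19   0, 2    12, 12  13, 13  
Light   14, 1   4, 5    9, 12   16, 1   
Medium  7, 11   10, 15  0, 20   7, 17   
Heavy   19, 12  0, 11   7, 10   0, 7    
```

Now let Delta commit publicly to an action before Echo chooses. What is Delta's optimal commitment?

Backward induction with Delta moving first.
- Zero: Echo compares 19, 2, 12, 13 and picks W; Delta would get 9.
- Light: Echo compares 1, 5, 12, 1 and picks Y; Delta would get 9.
- Medium: Echo compares 11, 15, 20, 17 and picks Y; Delta would get 0.
- Heavy: Echo compares 12, 11, 10, 7 and picks W; Delta would get 19.
Maximizing over 9, 9, 0, 19, Delta chooses Heavy. Subgame-perfect outcome: (Heavy, W) with payoffs (19, 12).

Heavy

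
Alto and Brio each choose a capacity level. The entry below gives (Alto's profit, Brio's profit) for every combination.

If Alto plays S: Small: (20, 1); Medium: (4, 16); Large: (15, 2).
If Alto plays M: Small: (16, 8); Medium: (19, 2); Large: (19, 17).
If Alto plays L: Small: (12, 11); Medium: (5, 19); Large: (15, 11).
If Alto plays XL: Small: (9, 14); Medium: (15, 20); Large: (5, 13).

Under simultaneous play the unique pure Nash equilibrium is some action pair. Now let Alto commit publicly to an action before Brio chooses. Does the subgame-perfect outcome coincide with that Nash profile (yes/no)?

yes

Solve by backward induction (Alto leads).
- S → Brio plays Medium (best of 1, 16, 2); Alto gets 4.
- M → Brio plays Large (best of 8, 2, 17); Alto gets 19.
- L → Brio plays Medium (best of 11, 19, 11); Alto gets 5.
- XL → Brio plays Medium (best of 14, 20, 13); Alto gets 15.
Among 4, 19, 5, 15, the best is 19 at M. Subgame-perfect outcome: (M, Large) with payoffs (19, 17).
Under simultaneous play:
Alto's best replies: Small→S; Medium→M; Large→M.
Brio's best replies: S→Medium; M→Large; L→Medium; XL→Medium.
The unique mutual best reply is (M, Large), giving (19, 17).
Sequential outcome (M, Large) coincides with the Nash profile (M, Large).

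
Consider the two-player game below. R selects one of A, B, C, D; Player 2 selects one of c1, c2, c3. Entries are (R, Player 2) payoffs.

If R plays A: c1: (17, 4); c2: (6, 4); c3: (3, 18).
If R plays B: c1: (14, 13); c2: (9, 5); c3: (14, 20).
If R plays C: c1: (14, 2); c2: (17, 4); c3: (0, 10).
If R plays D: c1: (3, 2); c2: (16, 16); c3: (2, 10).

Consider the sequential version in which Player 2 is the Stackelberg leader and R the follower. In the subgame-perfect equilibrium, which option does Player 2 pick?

c3

Work backward from R's decision.
- c1 → R plays A (best of 17, 14, 14, 3); Player 2 gets 4.
- c2 → R plays C (best of 6, 9, 17, 16); Player 2 gets 4.
- c3 → R plays B (best of 3, 14, 0, 2); Player 2 gets 20.
Among 4, 4, 20, the best is 20 at c3. Subgame-perfect outcome: (B, c3) with payoffs (14, 20).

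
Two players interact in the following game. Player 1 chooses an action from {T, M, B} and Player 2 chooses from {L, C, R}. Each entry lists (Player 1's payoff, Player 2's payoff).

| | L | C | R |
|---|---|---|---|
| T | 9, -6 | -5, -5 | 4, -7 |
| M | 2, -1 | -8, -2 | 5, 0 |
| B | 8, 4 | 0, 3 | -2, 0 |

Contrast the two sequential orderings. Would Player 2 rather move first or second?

If Player 1 leads: Player 2's best replies are T→C, M→R, B→L; Player 1's induced payoffs -5, 5, 8; outcome (B, L), payoffs (8, 4).
If Player 2 leads: Player 1's best replies are L→T, C→B, R→M; Player 2's induced payoffs -6, 3, 0; outcome (B, C), payoffs (0, 3).
Player 2 gets 3 moving first and 4 moving second, so Player 2 prefers to move second.

second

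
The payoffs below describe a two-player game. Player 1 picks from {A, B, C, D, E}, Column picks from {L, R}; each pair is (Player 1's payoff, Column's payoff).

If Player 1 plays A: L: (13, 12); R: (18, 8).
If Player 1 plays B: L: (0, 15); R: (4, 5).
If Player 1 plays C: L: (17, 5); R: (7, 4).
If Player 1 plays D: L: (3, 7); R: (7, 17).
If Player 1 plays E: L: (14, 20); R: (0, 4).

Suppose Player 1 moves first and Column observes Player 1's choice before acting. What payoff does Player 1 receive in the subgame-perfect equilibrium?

Solve by backward induction (Player 1 leads).
- A → Column plays L (best of 12, 8); Player 1 gets 13.
- B → Column plays L (best of 15, 5); Player 1 gets 0.
- C → Column plays L (best of 5, 4); Player 1 gets 17.
- D → Column plays R (best of 7, 17); Player 1 gets 7.
- E → Column plays L (best of 20, 4); Player 1 gets 14.
Among 13, 0, 17, 7, 14, the best is 17 at C. Subgame-perfect outcome: (C, L) with payoffs (17, 5).

17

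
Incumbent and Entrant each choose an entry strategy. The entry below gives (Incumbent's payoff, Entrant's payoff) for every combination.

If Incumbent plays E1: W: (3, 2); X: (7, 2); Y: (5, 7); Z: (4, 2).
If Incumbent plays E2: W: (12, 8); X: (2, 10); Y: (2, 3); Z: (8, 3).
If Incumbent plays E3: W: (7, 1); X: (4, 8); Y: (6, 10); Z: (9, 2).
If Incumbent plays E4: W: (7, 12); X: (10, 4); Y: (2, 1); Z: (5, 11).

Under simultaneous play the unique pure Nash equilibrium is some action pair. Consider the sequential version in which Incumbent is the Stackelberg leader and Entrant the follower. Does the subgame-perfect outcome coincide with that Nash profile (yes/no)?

no

Solve by backward induction (Incumbent leads).
- E1: Entrant compares 2, 2, 7, 2 and picks Y; Incumbent would get 5.
- E2: Entrant compares 8, 10, 3, 3 and picks X; Incumbent would get 2.
- E3: Entrant compares 1, 8, 10, 2 and picks Y; Incumbent would get 6.
- E4: Entrant compares 12, 4, 1, 11 and picks W; Incumbent would get 7.
Maximizing over 5, 2, 6, 7, Incumbent chooses E4. Subgame-perfect outcome: (E4, W) with payoffs (7, 12).
Under simultaneous play:
Incumbent's best replies: W→E2; X→E4; Y→E3; Z→E3.
Entrant's best replies: E1→Y; E2→X; E3→Y; E4→W.
The unique mutual best reply is (E3, Y), giving (6, 10).
Sequential outcome (E4, W) differs from the Nash profile (E3, Y).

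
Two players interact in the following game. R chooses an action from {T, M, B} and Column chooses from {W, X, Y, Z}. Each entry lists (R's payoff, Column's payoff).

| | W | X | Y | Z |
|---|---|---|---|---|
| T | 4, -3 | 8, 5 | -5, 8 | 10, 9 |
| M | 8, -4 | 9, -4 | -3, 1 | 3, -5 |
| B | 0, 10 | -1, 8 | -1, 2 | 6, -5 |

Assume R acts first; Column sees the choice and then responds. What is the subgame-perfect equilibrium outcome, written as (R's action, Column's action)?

Backward induction with R moving first.
- T: BR = Z, leader payoff 10.
- M: BR = Y, leader payoff -3.
- B: BR = W, leader payoff 0.
Maximizing over 10, -3, 0, R chooses T. Subgame-perfect outcome: (T, Z) with payoffs (10, 9).

(T, Z)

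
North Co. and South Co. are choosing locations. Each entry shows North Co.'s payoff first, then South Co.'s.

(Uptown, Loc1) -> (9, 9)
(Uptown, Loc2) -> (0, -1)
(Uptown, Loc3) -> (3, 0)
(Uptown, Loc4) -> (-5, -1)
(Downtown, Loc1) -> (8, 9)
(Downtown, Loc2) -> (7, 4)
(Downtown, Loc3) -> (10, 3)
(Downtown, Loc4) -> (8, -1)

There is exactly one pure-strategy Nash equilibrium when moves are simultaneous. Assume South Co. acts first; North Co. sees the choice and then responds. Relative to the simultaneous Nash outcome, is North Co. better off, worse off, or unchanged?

unchanged

Backward induction with South Co. moving first.
- Loc1 → North Co. plays Uptown (best of 9, 8); South Co. gets 9.
- Loc2 → North Co. plays Downtown (best of 0, 7); South Co. gets 4.
- Loc3 → North Co. plays Downtown (best of 3, 10); South Co. gets 3.
- Loc4 → North Co. plays Downtown (best of -5, 8); South Co. gets -1.
South Co.'s induced payoffs are 9, 4, 3, -1, so South Co. commits to Loc1. Subgame-perfect outcome: (Uptown, Loc1) with payoffs (9, 9).
Now find the simultaneous Nash equilibrium.
North Co.'s best replies: Loc1→Uptown; Loc2→Downtown; Loc3→Downtown; Loc4→Downtown.
South Co.'s best replies: Uptown→Loc1; Downtown→Loc1.
The unique mutual best reply is (Uptown, Loc1), giving (9, 9).
North Co. earns 9 sequentially versus 9 at the Nash outcome: unchanged.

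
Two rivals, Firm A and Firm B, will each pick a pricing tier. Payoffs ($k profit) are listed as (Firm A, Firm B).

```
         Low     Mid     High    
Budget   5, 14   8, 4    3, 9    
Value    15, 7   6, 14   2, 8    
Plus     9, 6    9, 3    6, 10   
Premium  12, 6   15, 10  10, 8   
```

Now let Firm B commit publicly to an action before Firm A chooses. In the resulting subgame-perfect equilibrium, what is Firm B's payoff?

10

Work backward from Firm A's decision.
- Low: BR = Value, leader payoff 7.
- Mid: BR = Premium, leader payoff 10.
- High: BR = Premium, leader payoff 8.
Maximizing over 7, 10, 8, Firm B chooses Mid. Subgame-perfect outcome: (Premium, Mid) with payoffs (15, 10).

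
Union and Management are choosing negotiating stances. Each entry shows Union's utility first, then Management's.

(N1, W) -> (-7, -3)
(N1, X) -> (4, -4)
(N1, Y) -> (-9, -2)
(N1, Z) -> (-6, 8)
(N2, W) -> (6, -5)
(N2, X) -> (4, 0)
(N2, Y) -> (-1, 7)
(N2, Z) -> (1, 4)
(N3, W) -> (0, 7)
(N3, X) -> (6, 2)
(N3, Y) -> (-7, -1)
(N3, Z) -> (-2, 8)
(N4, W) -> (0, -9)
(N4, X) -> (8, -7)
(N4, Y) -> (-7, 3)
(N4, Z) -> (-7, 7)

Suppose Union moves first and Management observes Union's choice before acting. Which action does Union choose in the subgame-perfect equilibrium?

N2

Solve by backward induction (Union leads).
- N1: Management compares -3, -4, -2, 8 and picks Z; Union would get -6.
- N2: Management compares -5, 0, 7, 4 and picks Y; Union would get -1.
- N3: Management compares 7, 2, -1, 8 and picks Z; Union would get -2.
- N4: Management compares -9, -7, 3, 7 and picks Z; Union would get -7.
Union's induced payoffs are -6, -1, -2, -7, so Union commits to N2. Subgame-perfect outcome: (N2, Y) with payoffs (-1, 7).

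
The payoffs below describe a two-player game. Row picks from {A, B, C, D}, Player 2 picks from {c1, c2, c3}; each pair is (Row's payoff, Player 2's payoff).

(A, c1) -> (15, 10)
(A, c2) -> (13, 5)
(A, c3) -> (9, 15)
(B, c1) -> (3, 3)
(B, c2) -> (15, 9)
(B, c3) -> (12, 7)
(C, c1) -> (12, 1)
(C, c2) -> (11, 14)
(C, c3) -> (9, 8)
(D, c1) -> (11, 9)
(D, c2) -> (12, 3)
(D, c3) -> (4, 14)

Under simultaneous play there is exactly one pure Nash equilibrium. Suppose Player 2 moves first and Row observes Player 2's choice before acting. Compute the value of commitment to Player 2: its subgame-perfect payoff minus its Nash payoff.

Work backward from Row's decision.
- c1: BR = A, leader payoff 10.
- c2: BR = B, leader payoff 9.
- c3: BR = B, leader payoff 7.
Player 2's induced payoffs are 10, 9, 7, so Player 2 commits to c1. Subgame-perfect outcome: (A, c1) with payoffs (15, 10).
For the simultaneous game, intersect best replies.
Row's best replies: c1→A; c2→B; c3→B.
Player 2's best replies: A→c3; B→c2; C→c2; D→c3.
Only (B, c2) has each player best-responding; Nash payoffs (15, 9).
Player 2's commitment gain: 10 − 9 = 1.

1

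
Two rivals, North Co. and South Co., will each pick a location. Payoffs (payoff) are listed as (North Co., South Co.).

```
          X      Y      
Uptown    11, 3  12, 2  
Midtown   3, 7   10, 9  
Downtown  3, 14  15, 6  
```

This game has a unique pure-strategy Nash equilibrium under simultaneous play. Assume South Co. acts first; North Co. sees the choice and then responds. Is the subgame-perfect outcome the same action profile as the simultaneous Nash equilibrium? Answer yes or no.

no

Solve by backward induction (South Co. leads).
- X → North Co. plays Uptown (best of 11, 3, 3); South Co. gets 3.
- Y → North Co. plays Downtown (best of 12, 10, 15); South Co. gets 6.
Among 3, 6, the best is 6 at Y. Subgame-perfect outcome: (Downtown, Y) with payoffs (15, 6).
Now find the simultaneous Nash equilibrium.
North Co.'s best replies: X→Uptown; Y→Downtown.
South Co.'s best replies: Uptown→X; Midtown→Y; Downtown→X.
Only (Uptown, X) has each player best-responding; Nash payoffs (11, 3).
Sequential outcome (Downtown, Y) differs from the Nash profile (Uptown, X).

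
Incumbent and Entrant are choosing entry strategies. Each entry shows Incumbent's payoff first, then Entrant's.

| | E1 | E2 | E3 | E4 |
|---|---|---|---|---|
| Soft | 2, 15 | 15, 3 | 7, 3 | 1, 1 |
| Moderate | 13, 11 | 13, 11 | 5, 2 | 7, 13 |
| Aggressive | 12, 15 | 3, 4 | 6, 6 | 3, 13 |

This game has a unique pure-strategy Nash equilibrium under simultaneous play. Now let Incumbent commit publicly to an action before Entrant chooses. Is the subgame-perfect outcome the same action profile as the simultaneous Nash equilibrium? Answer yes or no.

Solve by backward induction (Incumbent leads).
- Soft: BR = E1, leader payoff 2.
- Moderate: BR = E4, leader payoff 7.
- Aggressive: BR = E1, leader payoff 12.
Incumbent's induced payoffs are 2, 7, 12, so Incumbent commits to Aggressive. Subgame-perfect outcome: (Aggressive, E1) with payoffs (12, 15).
For the simultaneous game, intersect best replies.
Incumbent's best replies: E1→Moderate; E2→Soft; E3→Soft; E4→Moderate.
Entrant's best replies: Soft→E1; Moderate→E4; Aggressive→E1.
Only (Moderate, E4) has each player best-responding; Nash payoffs (7, 13).
Sequential outcome (Aggressive, E1) differs from the Nash profile (Moderate, E4).

no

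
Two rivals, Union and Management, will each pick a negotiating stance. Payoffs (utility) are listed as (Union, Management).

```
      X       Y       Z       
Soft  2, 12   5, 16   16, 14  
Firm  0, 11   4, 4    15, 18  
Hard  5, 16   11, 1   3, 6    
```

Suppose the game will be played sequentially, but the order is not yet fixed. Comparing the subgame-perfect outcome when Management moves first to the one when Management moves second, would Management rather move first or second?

second

If Union leads: Management's best replies are Soft→Y, Firm→Z, Hard→X; Union's induced payoffs 5, 15, 5; outcome (Firm, Z), payoffs (15, 18).
If Management leads: Union's best replies are X→Hard, Y→Hard, Z→Soft; Management's induced payoffs 16, 1, 14; outcome (Hard, X), payoffs (5, 16).
Management gets 16 moving first and 18 moving second, so Management prefers to move second.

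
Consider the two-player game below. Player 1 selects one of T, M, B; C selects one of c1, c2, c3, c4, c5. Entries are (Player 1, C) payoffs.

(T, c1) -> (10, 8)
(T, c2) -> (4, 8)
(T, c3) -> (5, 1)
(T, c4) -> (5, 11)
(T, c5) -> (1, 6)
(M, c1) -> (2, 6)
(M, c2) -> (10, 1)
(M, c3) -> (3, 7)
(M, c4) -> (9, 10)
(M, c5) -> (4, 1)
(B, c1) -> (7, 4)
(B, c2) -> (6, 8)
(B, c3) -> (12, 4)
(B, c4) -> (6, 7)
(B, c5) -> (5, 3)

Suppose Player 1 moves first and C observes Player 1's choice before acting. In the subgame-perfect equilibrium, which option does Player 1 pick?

Work backward from C's decision.
- T: C compares 8, 8, 1, 11, 6 and picks c4; Player 1 would get 5.
- M: C compares 6, 1, 7, 10, 1 and picks c4; Player 1 would get 9.
- B: C compares 4, 8, 4, 7, 3 and picks c2; Player 1 would get 6.
Maximizing over 5, 9, 6, Player 1 chooses M. Subgame-perfect outcome: (M, c4) with payoffs (9, 10).

M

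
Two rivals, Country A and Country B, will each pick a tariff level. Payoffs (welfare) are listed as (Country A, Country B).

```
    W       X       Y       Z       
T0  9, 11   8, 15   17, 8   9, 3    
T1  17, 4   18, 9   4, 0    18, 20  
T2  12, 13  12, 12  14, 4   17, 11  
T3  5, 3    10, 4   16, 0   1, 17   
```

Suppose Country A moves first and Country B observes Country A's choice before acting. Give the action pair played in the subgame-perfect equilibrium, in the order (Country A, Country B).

Backward induction with Country A moving first.
- T0: BR = X, leader payoff 8.
- T1: BR = Z, leader payoff 18.
- T2: BR = W, leader payoff 12.
- T3: BR = Z, leader payoff 1.
Country A's induced payoffs are 8, 18, 12, 1, so Country A commits to T1. Subgame-perfect outcome: (T1, Z) with payoffs (18, 20).

(T1, Z)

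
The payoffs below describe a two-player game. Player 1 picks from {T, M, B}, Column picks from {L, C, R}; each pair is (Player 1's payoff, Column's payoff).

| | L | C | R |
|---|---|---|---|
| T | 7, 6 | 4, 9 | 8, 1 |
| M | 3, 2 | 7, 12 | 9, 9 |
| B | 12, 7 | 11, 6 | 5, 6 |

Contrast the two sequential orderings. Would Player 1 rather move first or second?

first

If Player 1 leads: Column's best replies are T→C, M→C, B→L; Player 1's induced payoffs 4, 7, 12; outcome (B, L), payoffs (12, 7).
If Column leads: Player 1's best replies are L→B, C→B, R→M; Column's induced payoffs 7, 6, 9; outcome (M, R), payoffs (9, 9).
Player 1 gets 12 moving first and 9 moving second, so Player 1 prefers to move first.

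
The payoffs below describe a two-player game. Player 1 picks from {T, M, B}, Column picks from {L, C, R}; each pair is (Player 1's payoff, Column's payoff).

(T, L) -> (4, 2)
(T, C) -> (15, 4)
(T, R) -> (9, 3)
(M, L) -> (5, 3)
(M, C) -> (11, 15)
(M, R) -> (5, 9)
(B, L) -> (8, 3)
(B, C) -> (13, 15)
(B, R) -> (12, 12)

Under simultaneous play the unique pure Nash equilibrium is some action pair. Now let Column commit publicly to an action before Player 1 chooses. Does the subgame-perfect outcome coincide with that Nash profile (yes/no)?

no

Player 1 best-responds to each possible Column move:
- L: Player 1 compares 4, 5, 8 and picks B; Column would get 3.
- C: Player 1 compares 15, 11, 13 and picks T; Column would get 4.
- R: Player 1 compares 9, 5, 12 and picks B; Column would get 12.
Among 3, 4, 12, the best is 12 at R. Subgame-perfect outcome: (B, R) with payoffs (12, 12).
Under simultaneous play:
Player 1's best replies: L→B; C→T; R→B.
Column's best replies: T→C; M→C; B→C.
Only (T, C) has each player best-responding; Nash payoffs (15, 4).
Sequential outcome (B, R) differs from the Nash profile (T, C).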